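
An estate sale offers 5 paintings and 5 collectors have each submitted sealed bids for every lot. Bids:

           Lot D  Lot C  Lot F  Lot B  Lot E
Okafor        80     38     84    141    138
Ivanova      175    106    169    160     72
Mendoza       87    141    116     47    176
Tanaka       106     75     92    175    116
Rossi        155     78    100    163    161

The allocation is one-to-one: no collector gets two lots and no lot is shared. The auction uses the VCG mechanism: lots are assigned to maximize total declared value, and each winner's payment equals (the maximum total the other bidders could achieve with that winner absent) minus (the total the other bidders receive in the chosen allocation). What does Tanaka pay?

Tanaka pays $38.

Efficient allocation: Okafor→Lot E ($138), Ivanova→Lot F ($169), Mendoza→Lot C ($141), Tanaka→Lot B ($175), Rossi→Lot D ($155); total welfare W = $778.
Tanaka receives Lot B at value $175, so the others get W − 175 = $603.
Without Tanaka: best allocation of the remaining 4 bidders over all 5 lots is Okafor→Lot B ($141), Ivanova→Lot F ($169), Mendoza→Lot E ($176), Rossi→Lot D ($155), total $641.
VCG payment = (others' best without Tanaka) − (others' welfare with Tanaka) = 641 − 603 = $38.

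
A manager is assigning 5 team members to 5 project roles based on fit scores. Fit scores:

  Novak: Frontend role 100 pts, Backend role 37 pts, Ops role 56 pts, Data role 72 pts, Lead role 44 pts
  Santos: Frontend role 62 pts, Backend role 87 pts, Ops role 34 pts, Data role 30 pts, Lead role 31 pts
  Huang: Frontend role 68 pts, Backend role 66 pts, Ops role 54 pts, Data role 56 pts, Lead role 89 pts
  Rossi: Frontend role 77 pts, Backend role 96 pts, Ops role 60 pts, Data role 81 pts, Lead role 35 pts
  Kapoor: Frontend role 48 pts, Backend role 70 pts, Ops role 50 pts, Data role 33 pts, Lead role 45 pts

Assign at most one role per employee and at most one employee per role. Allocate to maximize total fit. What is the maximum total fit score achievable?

Maximum total: 407 pts

Optimal: Novak→Frontend role (100 pts), Santos→Backend role (87 pts), Huang→Lead role (89 pts), Rossi→Data role (81 pts), Kapoor→Ops role (50 pts) — total 100+87+89+81+50 = 407 pts.
Column-greedy (each role in turn goes to its best remaining employee) gives 314 pts, worse by 93.
Next-best assignment: Novak→Data role, Santos→Backend role, Huang→Lead role, Rossi→Frontend role, Kapoor→Ops role = 375 pts.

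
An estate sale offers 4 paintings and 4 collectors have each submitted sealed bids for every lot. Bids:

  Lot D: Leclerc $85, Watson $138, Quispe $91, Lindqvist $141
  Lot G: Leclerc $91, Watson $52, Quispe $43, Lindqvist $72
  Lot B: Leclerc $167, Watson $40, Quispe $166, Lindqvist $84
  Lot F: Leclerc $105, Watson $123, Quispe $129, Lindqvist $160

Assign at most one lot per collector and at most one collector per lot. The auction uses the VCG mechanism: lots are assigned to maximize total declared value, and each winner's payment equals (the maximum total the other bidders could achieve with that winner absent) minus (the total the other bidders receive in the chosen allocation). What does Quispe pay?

Quispe pays $76.

Efficient allocation: Leclerc→Lot G ($91), Watson→Lot D ($138), Quispe→Lot B ($166), Lindqvist→Lot F ($160); total welfare W = $555.
Quispe receives Lot B at value $166, so the others get W − 166 = $389.
Without Quispe: best allocation of the remaining 3 bidders over all 4 lots is Leclerc→Lot B ($167), Watson→Lot D ($138), Lindqvist→Lot F ($160), total $465.
VCG payment = (others' best without Quispe) − (others' welfare with Quispe) = 465 − 389 = $76.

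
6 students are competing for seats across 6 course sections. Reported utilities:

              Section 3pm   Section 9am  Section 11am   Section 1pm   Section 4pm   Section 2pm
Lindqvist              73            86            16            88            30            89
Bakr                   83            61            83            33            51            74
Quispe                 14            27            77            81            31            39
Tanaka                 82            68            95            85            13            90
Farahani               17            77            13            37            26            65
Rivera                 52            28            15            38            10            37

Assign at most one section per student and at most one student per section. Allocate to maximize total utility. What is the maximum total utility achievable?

Maximum total: 445 points

Optimal: Lindqvist→Section 2pm (89 points), Bakr→Section 4pm (51 points), Quispe→Section 1pm (81 points), Tanaka→Section 11am (95 points), Farahani→Section 9am (77 points), Rivera→Section 3pm (52 points) — total 89+51+81+95+77+52 = 445 points.
Max-entry greedy (repeatedly take the single best remaining cell) gives 435 points, worse by 10.
Swapping Farahani↔Bakr (Farahani→Section 4pm 26 points, Bakr→Section 9am 61 points) loses 41.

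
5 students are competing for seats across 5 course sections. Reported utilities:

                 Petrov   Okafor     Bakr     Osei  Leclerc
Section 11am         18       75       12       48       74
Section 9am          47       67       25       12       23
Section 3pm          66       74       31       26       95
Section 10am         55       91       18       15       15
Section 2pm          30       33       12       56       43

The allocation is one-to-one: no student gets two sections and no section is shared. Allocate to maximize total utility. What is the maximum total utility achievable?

Max total: 312 points

Optimal: Petrov→Section 3pm (66 points), Okafor→Section 10am (91 points), Bakr→Section 9am (25 points), Osei→Section 2pm (56 points), Leclerc→Section 11am (74 points) — total 66+91+25+56+74 = 312 points.
Max-entry greedy (repeatedly take the single best remaining cell) gives 301 points, worse by 11.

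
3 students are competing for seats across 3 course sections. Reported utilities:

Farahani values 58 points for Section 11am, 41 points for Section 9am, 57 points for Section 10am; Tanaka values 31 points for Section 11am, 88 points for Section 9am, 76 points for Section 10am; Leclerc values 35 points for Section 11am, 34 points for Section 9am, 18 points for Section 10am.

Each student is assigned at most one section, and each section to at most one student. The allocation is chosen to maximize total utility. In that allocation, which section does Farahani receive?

This is a one-to-one assignment (maximum-weight bipartite matching).
Optimal: Farahani→Section 10am (57 points), Tanaka→Section 9am (88 points), Leclerc→Section 11am (35 points) — total 57+88+35 = 180 points.
Row-greedy (each student in turn takes its best remaining section) gives 164 points, worse by 16.
Checked against all permutations: 180 points is optimal.
Farahani's own top section is Section 11am (58 points), but forcing Farahani→Section 11am and reassigning the rest optimally gives only 168 points — worse by 12.

Farahani receives Section 10am.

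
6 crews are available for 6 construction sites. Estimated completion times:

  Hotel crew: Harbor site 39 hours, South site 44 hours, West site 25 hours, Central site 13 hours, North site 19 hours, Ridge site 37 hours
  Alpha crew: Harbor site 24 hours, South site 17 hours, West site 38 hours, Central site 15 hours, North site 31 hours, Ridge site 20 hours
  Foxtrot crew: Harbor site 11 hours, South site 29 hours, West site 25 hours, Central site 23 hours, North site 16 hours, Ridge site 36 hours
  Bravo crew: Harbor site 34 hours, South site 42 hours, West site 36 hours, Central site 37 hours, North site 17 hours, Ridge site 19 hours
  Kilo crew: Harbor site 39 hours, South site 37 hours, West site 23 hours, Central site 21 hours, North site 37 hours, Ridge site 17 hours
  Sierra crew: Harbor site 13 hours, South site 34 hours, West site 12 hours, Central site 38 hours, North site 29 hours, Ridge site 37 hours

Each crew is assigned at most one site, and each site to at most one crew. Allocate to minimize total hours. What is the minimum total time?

Optimal: Hotel crew→Central site (13 hours), Alpha crew→South site (17 hours), Foxtrot crew→Harbor site (11 hours), Bravo crew→North site (17 hours), Kilo crew→Ridge site (17 hours), Sierra crew→West site (12 hours) — total 13+17+11+17+17+12 = 87 hours.
Next-best assignment: Hotel crew→North site, Alpha crew→South site, Foxtrot crew→Harbor site, Bravo crew→Ridge site, Kilo crew→Central site, Sierra crew→West site = 99 hours.

Minimum total: 87 hours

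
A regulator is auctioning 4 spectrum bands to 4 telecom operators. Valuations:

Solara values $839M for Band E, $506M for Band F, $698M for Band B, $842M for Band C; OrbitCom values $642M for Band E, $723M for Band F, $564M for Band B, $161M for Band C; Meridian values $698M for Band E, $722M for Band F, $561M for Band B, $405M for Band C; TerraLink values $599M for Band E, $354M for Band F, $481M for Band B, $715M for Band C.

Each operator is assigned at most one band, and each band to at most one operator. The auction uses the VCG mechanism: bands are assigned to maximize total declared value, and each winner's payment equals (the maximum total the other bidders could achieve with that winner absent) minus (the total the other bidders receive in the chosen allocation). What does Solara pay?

Solara pays $135M.

Efficient allocation: Solara→Band E ($839M), OrbitCom→Band B ($564M), Meridian→Band F ($722M), TerraLink→Band C ($715M); total welfare W = $2840M.
Solara receives Band E at value $839M, so the others get W − 839 = $2001M.
Without Solara: best allocation of the remaining 3 bidders over all 4 bands is OrbitCom→Band F ($723M), Meridian→Band E ($698M), TerraLink→Band C ($715M), total $2136M.
VCG payment = (others' best without Solara) − (others' welfare with Solara) = 2136 − 2001 = $135M.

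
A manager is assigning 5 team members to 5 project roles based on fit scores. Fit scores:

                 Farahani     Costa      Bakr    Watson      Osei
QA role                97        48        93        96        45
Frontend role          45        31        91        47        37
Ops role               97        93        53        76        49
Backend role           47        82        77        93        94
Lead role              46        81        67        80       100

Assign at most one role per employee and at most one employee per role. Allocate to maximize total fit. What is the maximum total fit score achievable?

Max total: 474 pts

Optimal: Farahani→QA role (97 pts), Costa→Ops role (93 pts), Bakr→Frontend role (91 pts), Watson→Backend role (93 pts), Osei→Lead role (100 pts) — total 97+93+91+93+100 = 474 pts.
Column-greedy (each role in turn goes to its best remaining employee) gives 455 pts, worse by 19.
Checked against all permutations: 474 pts is optimal.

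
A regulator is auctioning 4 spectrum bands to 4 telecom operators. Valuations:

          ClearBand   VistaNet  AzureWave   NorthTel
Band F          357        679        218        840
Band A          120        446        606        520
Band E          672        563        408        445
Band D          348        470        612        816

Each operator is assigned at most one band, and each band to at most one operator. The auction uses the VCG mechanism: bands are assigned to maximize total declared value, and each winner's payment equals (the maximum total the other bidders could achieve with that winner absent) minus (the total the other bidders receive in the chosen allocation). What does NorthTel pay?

Efficient allocation: ClearBand→Band E ($672M), VistaNet→Band F ($679M), AzureWave→Band A ($606M), NorthTel→Band D ($816M); total welfare W = $2773M.
NorthTel receives Band D at value $816M, so the others get W − 816 = $1957M.
Without NorthTel: best allocation of the remaining 3 bidders over all 4 bands is ClearBand→Band E ($672M), VistaNet→Band F ($679M), AzureWave→Band D ($612M), total $1963M.
VCG payment = (others' best without NorthTel) − (others' welfare with NorthTel) = 1963 − 1957 = $6M.

NorthTel pays $6M.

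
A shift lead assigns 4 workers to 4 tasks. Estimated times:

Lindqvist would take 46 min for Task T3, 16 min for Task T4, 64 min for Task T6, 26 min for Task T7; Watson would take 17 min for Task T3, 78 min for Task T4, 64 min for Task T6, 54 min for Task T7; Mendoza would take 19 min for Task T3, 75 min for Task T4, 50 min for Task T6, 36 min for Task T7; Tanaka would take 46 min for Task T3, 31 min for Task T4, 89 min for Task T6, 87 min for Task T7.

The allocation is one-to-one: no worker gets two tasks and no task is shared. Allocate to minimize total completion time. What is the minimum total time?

Min total: 124 min

Optimal: Lindqvist→Task T7 (26 min), Watson→Task T3 (17 min), Mendoza→Task T6 (50 min), Tanaka→Task T4 (31 min) — total 26+17+50+31 = 124 min.
Column-greedy (each task in turn goes to its cheapest remaining worker) gives 170 min, worse by 46.
Next-best assignment: Lindqvist→Task T7, Watson→Task T6, Mendoza→Task T3, Tanaka→Task T4 = 140 min.
Every other assignment is strictly worse.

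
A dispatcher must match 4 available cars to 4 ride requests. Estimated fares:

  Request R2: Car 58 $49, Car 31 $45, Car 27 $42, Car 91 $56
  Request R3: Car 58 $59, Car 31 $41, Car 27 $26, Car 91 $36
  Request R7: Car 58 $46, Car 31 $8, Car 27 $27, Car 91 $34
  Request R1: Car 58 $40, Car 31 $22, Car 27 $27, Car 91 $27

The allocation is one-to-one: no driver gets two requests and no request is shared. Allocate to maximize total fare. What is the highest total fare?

Optimal: Car 58→Request R7 ($46), Car 31→Request R3 ($41), Car 27→Request R1 ($27), Car 91→Request R2 ($56) — total 46+41+27+56 = $170.
Max-entry greedy (repeatedly take the single best remaining cell) gives $164, worse by 6.

Max total: $170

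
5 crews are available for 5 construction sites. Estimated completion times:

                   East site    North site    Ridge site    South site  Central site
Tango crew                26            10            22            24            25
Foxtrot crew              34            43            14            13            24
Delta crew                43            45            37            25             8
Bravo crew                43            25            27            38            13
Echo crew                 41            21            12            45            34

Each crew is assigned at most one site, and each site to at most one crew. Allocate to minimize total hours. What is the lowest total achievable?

Min total: 84 hours

Optimal: Tango crew→East site (26 hours), Foxtrot crew→South site (13 hours), Delta crew→Central site (8 hours), Bravo crew→North site (25 hours), Echo crew→Ridge site (12 hours) — total 26+13+8+25+12 = 84 hours.
Min-entry greedy (repeatedly take the single cheapest remaining cell) gives 86 hours, worse by 2.
Next-best assignment: Tango crew→North site, Foxtrot crew→South site, Delta crew→Central site, Bravo crew→East site, Echo crew→Ridge site = 86 hours.
Swapping Bravo crew↔Delta crew (Bravo crew→Central site 13 hours, Delta crew→North site 45 hours) adds 25.
Every other assignment is strictly worse.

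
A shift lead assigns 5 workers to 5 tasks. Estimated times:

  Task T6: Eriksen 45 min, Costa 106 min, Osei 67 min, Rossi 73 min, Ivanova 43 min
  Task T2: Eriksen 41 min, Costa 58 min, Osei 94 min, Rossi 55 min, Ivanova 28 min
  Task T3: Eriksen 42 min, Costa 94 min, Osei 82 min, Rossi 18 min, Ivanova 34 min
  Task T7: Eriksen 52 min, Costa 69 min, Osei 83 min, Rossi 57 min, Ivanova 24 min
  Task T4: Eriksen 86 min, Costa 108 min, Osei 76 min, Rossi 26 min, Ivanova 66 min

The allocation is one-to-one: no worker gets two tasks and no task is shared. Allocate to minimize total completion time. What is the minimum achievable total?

This is the linear assignment problem.
Optimal: Eriksen→Task T3 (42 min), Costa→Task T2 (58 min), Osei→Task T6 (67 min), Rossi→Task T4 (26 min), Ivanova→Task T7 (24 min) — total 42+58+67+26+24 = 217 min.
Min-entry greedy (repeatedly take the single cheapest remaining cell) gives 258 min, worse by 41.
Next-best assignment: Eriksen→Task T6, Costa→Task T2, Osei→Task T4, Rossi→Task T3, Ivanova→Task T7 = 221 min.
Swapping Eriksen↔Ivanova (Eriksen→Task T7 52 min, Ivanova→Task T3 34 min) adds 20.

Minimum total: 217 min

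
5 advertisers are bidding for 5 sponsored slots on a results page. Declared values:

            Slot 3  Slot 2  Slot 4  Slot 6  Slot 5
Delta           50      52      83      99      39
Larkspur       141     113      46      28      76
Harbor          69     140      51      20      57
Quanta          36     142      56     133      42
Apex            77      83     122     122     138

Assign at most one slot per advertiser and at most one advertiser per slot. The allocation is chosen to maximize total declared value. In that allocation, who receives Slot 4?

Delta receives Slot 4.

Treat this as an assignment problem: match each advertiser to one slot.
Optimal: Delta→Slot 4 ($83), Larkspur→Slot 3 ($141), Harbor→Slot 2 ($140), Quanta→Slot 6 ($133), Apex→Slot 5 ($138) — total 83+141+140+133+138 = $635.
Checked against all permutations: $635 is optimal.
Delta's own top slot is Slot 6 ($99), but forcing Delta→Slot 6 and reassigning the rest optimally gives only $574 — worse by 61.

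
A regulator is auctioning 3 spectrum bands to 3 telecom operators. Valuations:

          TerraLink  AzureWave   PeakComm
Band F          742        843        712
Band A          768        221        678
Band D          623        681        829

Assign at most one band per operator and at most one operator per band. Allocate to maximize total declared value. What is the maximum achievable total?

Maximum total: $2440M

Treat this as an assignment problem: match each operator to one band.
Optimal: TerraLink→Band A ($768M), AzureWave→Band F ($843M), PeakComm→Band D ($829M) — total 768+843+829 = $2440M.
Swapping PeakComm↔AzureWave (PeakComm→Band F $712M, AzureWave→Band D $681M) loses 279.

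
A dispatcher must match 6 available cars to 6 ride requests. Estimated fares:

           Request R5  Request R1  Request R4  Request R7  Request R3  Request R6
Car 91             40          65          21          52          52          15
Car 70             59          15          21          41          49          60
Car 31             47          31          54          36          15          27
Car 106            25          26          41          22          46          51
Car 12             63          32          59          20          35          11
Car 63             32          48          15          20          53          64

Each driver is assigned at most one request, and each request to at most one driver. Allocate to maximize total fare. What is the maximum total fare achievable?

Maximum total: $333

Optimal: Car 91→Request R1 ($65), Car 70→Request R7 ($41), Car 31→Request R4 ($54), Car 106→Request R3 ($46), Car 12→Request R5 ($63), Car 63→Request R6 ($64) — total 65+41+54+46+63+64 = $333.
Next-best assignment: Car 91→Request R1, Car 70→Request R5, Car 31→Request R7, Car 106→Request R3, Car 12→Request R4, Car 63→Request R6 = $329.
No other one-to-one assignment exceeds $333.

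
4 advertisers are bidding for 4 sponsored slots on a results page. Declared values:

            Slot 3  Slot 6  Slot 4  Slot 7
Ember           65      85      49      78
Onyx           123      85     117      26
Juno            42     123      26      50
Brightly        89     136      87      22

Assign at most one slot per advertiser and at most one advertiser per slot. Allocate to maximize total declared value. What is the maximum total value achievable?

Optimal: Ember→Slot 7 ($78), Onyx→Slot 3 ($123), Juno→Slot 6 ($123), Brightly→Slot 4 ($87) — total 78+123+123+87 = $411.
Column-greedy (each slot in turn goes to its best remaining advertiser) gives $358, worse by 53.
Swapping Ember↔Onyx (Ember→Slot 3 $65, Onyx→Slot 7 $26) loses 110.

Maximum total: $411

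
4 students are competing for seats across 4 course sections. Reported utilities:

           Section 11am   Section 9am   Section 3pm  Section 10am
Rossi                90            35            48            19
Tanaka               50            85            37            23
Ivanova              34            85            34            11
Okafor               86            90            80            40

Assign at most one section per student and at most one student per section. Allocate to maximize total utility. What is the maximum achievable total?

Treat this as an assignment problem: match each student to one section.
Optimal: Rossi→Section 11am (90 points), Tanaka→Section 10am (23 points), Ivanova→Section 9am (85 points), Okafor→Section 3pm (80 points) — total 90+23+85+80 = 278 points.
Max-entry greedy (repeatedly take the single best remaining cell) gives 228 points, worse by 50.

Maximum total: 278 points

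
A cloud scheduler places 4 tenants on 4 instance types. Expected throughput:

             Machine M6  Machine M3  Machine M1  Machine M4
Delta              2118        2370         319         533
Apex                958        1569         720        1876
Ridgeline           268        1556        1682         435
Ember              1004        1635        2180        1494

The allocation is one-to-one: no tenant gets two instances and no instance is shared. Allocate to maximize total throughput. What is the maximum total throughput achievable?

Maximum total: 7730 ops/s

This is a one-to-one assignment (maximum-weight bipartite matching).
Optimal: Delta→Machine M6 (2118 ops/s), Apex→Machine M4 (1876 ops/s), Ridgeline→Machine M3 (1556 ops/s), Ember→Machine M1 (2180 ops/s) — total 2118+1876+1556+2180 = 7730 ops/s.
Max-entry greedy (repeatedly take the single best remaining cell) gives 6694 ops/s, worse by 1036.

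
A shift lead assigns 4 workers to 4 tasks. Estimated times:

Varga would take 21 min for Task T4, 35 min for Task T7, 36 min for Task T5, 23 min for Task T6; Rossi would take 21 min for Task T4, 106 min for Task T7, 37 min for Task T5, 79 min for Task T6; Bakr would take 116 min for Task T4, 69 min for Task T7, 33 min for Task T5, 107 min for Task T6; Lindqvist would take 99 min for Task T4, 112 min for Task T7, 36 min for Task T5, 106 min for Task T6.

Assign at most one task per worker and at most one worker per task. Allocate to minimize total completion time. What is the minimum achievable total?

Optimal: Varga→Task T6 (23 min), Rossi→Task T4 (21 min), Bakr→Task T7 (69 min), Lindqvist→Task T5 (36 min) — total 23+21+69+36 = 149 min.
Min-entry greedy (repeatedly take the single cheapest remaining cell) gives 245 min, worse by 96.
Checked against all permutations: 149 min is optimal.

Min total: 149 min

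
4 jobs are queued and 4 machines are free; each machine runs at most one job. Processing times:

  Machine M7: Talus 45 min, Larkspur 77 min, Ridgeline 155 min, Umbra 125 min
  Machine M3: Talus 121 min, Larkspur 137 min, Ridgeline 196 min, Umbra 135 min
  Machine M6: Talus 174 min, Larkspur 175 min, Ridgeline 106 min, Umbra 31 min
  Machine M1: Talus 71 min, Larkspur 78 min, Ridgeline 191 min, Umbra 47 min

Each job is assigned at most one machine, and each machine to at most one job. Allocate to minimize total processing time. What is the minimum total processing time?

Minimum total: 335 min

This is a one-to-one assignment (minimum-cost bipartite matching).
Optimal: Talus→Machine M7 (45 min), Larkspur→Machine M3 (137 min), Ridgeline→Machine M6 (106 min), Umbra→Machine M1 (47 min) — total 45+137+106+47 = 335 min.
Row-greedy (each job in turn takes its cheapest remaining machine) gives 364 min, worse by 29.
Swapping Larkspur↔Umbra (Larkspur→Machine M1 78 min, Umbra→Machine M3 135 min) adds 29.
No other one-to-one assignment undercuts 335 min.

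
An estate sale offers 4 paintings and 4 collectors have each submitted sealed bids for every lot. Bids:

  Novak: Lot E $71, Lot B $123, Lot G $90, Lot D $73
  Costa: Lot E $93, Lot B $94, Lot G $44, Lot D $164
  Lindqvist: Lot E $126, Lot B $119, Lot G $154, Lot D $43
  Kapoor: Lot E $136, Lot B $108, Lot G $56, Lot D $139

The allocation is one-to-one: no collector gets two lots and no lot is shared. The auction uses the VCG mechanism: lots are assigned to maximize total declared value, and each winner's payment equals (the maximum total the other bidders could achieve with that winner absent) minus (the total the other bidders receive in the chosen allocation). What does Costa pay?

Efficient allocation: Novak→Lot B ($123), Costa→Lot D ($164), Lindqvist→Lot G ($154), Kapoor→Lot E ($136); total welfare W = $577.
Costa receives Lot D at value $164, so the others get W − 164 = $413.
Without Costa: best allocation of the remaining 3 bidders over all 4 lots is Novak→Lot B ($123), Lindqvist→Lot G ($154), Kapoor→Lot D ($139), total $416.
VCG payment = (others' best without Costa) − (others' welfare with Costa) = 416 − 413 = $3.

Costa pays $3.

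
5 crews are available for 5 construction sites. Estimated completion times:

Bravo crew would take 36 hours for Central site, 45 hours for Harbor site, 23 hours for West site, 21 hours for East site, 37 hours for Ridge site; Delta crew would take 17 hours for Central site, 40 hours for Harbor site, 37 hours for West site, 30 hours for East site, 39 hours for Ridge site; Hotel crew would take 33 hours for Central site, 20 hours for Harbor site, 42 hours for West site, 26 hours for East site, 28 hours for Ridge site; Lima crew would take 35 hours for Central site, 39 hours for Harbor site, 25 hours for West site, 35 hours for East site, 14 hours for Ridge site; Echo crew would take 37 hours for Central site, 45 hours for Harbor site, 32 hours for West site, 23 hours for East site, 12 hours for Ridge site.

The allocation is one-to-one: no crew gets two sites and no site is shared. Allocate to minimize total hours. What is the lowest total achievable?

This is a one-to-one assignment (minimum-cost bipartite matching).
Optimal: Bravo crew→East site (21 hours), Delta crew→Central site (17 hours), Hotel crew→Harbor site (20 hours), Lima crew→West site (25 hours), Echo crew→Ridge site (12 hours) — total 21+17+20+25+12 = 95 hours.
Row-greedy (each crew in turn takes its cheapest remaining site) gives 104 hours, worse by 9.
Next-best assignment: Bravo crew→West site, Delta crew→Central site, Hotel crew→Harbor site, Lima crew→Ridge site, Echo crew→East site = 97 hours.

Min total: 95 hours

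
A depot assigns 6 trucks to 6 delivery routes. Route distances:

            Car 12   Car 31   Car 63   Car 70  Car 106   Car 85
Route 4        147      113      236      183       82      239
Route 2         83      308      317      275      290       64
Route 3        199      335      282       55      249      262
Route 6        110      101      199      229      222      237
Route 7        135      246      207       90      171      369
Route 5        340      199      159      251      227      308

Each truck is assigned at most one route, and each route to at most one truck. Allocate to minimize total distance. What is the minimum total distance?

Optimal: Car 12→Route 7 (135 km), Car 31→Route 6 (101 km), Car 63→Route 5 (159 km), Car 70→Route 3 (55 km), Car 106→Route 4 (82 km), Car 85→Route 2 (64 km) — total 135+101+159+55+82+64 = 596 km.
Row-greedy (each truck in turn takes its cheapest remaining route) gives 849 km, worse by 253.
Checked against all permutations: 596 km is optimal.

Min total: 596 km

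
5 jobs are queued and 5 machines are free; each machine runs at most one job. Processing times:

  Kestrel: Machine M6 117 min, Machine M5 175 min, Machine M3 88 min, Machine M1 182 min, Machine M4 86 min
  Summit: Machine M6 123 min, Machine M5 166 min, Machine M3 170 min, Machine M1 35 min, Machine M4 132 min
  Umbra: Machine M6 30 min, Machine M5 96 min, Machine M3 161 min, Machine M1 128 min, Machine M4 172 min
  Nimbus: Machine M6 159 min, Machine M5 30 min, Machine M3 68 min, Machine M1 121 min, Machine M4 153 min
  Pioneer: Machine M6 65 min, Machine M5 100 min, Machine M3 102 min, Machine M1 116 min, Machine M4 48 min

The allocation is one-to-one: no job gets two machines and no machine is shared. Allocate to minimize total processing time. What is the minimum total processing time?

Optimal: Kestrel→Machine M3 (88 min), Summit→Machine M1 (35 min), Umbra→Machine M6 (30 min), Nimbus→Machine M5 (30 min), Pioneer→Machine M4 (48 min) — total 88+35+30+30+48 = 231 min.
Row-greedy (each job in turn takes its cheapest remaining machine) gives 283 min, worse by 52.
Next-best assignment: Kestrel→Machine M4, Summit→Machine M1, Umbra→Machine M6, Nimbus→Machine M5, Pioneer→Machine M3 = 283 min.
Every other assignment is strictly worse.

Minimum total: 231 min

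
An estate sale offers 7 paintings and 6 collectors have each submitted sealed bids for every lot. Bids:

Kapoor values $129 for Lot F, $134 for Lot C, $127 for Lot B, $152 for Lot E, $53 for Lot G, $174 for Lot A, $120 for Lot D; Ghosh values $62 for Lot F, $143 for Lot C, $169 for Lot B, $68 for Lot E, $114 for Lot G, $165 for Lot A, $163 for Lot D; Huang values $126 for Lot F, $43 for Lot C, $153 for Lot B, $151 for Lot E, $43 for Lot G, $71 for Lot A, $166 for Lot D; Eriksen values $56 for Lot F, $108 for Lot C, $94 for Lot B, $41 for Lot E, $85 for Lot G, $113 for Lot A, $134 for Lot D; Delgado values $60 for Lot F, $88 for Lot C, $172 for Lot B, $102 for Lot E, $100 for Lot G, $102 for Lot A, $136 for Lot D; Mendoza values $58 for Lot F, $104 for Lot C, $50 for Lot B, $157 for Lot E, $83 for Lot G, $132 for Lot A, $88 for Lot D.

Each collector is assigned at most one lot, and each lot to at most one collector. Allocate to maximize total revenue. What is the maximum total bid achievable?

Max total: $906

Optimal: Kapoor→Lot A ($174), Ghosh→Lot C ($143), Huang→Lot F ($126), Eriksen→Lot D ($134), Delgado→Lot B ($172), Mendoza→Lot E ($157) — total 174+143+126+134+172+157 = $906.
Column-greedy (each lot in turn goes to its best remaining collector) gives $757, worse by 149.
Every other assignment is strictly worse.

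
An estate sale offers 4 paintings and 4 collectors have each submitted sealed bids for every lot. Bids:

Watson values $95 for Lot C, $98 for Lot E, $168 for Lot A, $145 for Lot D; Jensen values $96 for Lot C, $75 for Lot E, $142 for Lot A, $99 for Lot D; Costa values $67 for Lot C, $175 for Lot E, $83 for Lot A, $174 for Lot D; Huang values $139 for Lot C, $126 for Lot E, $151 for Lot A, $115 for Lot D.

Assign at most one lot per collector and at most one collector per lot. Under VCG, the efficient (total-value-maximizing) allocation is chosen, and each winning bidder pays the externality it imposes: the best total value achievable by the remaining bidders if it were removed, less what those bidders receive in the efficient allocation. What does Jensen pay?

Jensen pays $23.

Efficient allocation: Watson→Lot D ($145), Jensen→Lot A ($142), Costa→Lot E ($175), Huang→Lot C ($139); total welfare W = $601.
Jensen receives Lot A at value $142, so the others get W − 142 = $459.
Without Jensen: best allocation of the remaining 3 bidders over all 4 lots is Watson→Lot A ($168), Costa→Lot E ($175), Huang→Lot C ($139), total $482.
VCG payment = (others' best without Jensen) − (others' welfare with Jensen) = 482 − 459 = $23.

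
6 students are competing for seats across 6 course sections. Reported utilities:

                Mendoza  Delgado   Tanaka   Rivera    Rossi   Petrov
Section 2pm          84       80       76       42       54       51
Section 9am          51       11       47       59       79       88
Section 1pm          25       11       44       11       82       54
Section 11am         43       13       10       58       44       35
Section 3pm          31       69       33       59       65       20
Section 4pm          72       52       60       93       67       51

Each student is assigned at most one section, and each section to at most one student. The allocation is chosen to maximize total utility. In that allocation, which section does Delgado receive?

Delgado receives Section 3pm.

Optimal: Mendoza→Section 11am (43 points), Delgado→Section 3pm (69 points), Tanaka→Section 2pm (76 points), Rivera→Section 4pm (93 points), Rossi→Section 1pm (82 points), Petrov→Section 9am (88 points) — total 43+69+76+93+82+88 = 451 points.
Column-greedy (each section in turn goes to its best remaining student) gives 441 points, worse by 10.
Swapping Rossi↔Petrov (Rossi→Section 9am 79 points, Petrov→Section 1pm 54 points) loses 37.
Delgado's own top section is Section 2pm (80 points), but forcing Delgado→Section 2pm and reassigning the rest optimally gives only 419 points — worse by 32.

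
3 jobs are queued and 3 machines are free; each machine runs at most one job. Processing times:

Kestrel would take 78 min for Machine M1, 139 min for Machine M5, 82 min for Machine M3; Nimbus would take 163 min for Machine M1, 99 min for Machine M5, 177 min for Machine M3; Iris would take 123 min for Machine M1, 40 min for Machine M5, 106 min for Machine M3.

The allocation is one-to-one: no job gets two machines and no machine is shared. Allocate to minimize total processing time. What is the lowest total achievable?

Min total: 283 min

Optimal: Kestrel→Machine M1 (78 min), Nimbus→Machine M5 (99 min), Iris→Machine M3 (106 min) — total 78+99+106 = 283 min.
Column-greedy (each machine in turn goes to its cheapest remaining job) gives 295 min, worse by 12.
Next-best assignment: Kestrel→Machine M3, Nimbus→Machine M1, Iris→Machine M5 = 285 min.
Swapping Iris↔Kestrel (Iris→Machine M1 123 min, Kestrel→Machine M3 82 min) adds 21.
Checked against all permutations: 283 min is optimal.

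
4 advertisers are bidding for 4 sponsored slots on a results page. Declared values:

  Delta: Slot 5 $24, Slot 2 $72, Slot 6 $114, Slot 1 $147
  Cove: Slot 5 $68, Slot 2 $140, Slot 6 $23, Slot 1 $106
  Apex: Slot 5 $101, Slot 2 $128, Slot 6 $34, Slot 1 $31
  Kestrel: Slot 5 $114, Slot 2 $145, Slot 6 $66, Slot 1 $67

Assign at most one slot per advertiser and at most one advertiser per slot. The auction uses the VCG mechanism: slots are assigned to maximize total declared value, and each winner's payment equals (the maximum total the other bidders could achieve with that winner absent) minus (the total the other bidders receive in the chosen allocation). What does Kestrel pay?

Kestrel pays $67.

Efficient allocation: Delta→Slot 6 ($114), Cove→Slot 1 ($106), Apex→Slot 5 ($101), Kestrel→Slot 2 ($145); total welfare W = $466.
Kestrel receives Slot 2 at value $145, so the others get W − 145 = $321.
Without Kestrel: best allocation of the remaining 3 bidders over all 4 slots is Delta→Slot 1 ($147), Cove→Slot 2 ($140), Apex→Slot 5 ($101), total $388.
VCG payment = (others' best without Kestrel) − (others' welfare with Kestrel) = 388 − 321 = $67.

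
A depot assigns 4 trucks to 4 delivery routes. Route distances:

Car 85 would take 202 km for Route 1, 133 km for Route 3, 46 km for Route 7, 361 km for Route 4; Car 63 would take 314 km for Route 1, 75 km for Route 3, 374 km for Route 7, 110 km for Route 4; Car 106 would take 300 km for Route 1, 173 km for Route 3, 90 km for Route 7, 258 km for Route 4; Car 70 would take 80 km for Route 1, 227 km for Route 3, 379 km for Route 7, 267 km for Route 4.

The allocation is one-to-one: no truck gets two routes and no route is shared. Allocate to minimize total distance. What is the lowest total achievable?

Min total: 409 km

Optimal: Car 85→Route 7 (46 km), Car 63→Route 4 (110 km), Car 106→Route 3 (173 km), Car 70→Route 1 (80 km) — total 46+110+173+80 = 409 km.
Next-best assignment: Car 85→Route 3, Car 63→Route 4, Car 106→Route 7, Car 70→Route 1 = 413 km.
No other one-to-one assignment undercuts 409 km.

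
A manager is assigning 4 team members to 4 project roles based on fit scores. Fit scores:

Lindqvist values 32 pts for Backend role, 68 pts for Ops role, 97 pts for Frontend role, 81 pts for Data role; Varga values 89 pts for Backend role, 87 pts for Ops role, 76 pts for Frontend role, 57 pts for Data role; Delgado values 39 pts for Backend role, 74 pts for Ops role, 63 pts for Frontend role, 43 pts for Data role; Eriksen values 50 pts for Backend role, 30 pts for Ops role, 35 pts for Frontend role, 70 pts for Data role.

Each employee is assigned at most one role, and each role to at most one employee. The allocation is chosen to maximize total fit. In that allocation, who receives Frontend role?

Lindqvist receives Frontend role.

Optimal: Lindqvist→Frontend role (97 pts), Varga→Backend role (89 pts), Delgado→Ops role (74 pts), Eriksen→Data role (70 pts) — total 97+89+74+70 = 330 pts.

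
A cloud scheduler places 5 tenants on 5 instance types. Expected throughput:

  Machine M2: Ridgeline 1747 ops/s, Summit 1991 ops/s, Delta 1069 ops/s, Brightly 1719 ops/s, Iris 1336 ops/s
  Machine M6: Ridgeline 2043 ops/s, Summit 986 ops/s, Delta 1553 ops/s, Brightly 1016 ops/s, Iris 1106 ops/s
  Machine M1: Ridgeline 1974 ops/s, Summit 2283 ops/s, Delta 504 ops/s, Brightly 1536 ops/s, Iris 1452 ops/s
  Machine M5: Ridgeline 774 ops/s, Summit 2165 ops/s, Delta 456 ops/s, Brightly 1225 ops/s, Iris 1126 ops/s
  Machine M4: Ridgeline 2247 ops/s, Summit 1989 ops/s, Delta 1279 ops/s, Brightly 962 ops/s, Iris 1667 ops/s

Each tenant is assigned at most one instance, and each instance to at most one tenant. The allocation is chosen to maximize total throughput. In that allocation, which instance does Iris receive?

Iris receives Machine M1.

Optimal: Ridgeline→Machine M4 (2247 ops/s), Summit→Machine M5 (2165 ops/s), Delta→Machine M6 (1553 ops/s), Brightly→Machine M2 (1719 ops/s), Iris→Machine M1 (1452 ops/s) — total 2247+2165+1553+1719+1452 = 9136 ops/s.
Column-greedy (each instance in turn goes to its best remaining tenant) gives 7975 ops/s, worse by 1161.
Iris's own top instance is Machine M4 (1667 ops/s), but forcing Iris→Machine M4 and reassigning the rest optimally gives only 9078 ops/s — worse by 58.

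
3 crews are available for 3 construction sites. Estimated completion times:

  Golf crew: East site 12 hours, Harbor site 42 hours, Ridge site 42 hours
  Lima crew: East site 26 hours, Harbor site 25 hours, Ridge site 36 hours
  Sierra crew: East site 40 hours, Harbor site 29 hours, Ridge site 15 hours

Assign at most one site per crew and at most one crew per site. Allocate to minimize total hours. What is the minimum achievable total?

This is the linear assignment problem.
Optimal: Golf crew→East site (12 hours), Lima crew→Harbor site (25 hours), Sierra crew→Ridge site (15 hours) — total 12+25+15 = 52 hours.
Every other assignment is strictly worse.

Minimum total: 52 hours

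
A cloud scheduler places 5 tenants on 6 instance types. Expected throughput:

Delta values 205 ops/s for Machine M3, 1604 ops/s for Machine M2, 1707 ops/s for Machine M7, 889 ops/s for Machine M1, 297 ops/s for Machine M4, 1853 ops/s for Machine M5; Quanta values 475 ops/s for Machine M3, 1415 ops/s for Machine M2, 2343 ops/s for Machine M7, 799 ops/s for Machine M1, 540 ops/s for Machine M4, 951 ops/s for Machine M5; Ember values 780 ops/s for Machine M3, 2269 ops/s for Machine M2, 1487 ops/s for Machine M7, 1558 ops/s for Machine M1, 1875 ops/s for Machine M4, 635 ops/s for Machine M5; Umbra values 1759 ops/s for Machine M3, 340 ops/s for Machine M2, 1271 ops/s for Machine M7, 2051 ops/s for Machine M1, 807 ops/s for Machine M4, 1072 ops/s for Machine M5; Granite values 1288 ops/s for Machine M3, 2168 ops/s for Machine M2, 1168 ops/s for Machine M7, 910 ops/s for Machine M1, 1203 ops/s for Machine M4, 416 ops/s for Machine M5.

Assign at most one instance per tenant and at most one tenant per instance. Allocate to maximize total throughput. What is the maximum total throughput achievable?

Max total: 10290 ops/s

This is a one-to-one assignment (maximum-weight bipartite matching).
Optimal: Delta→Machine M5 (1853 ops/s), Quanta→Machine M7 (2343 ops/s), Ember→Machine M4 (1875 ops/s), Umbra→Machine M1 (2051 ops/s), Granite→Machine M2 (2168 ops/s) — total 1853+2343+1875+2051+2168 = 10290 ops/s.
Next-best assignment: Delta→Machine M5, Quanta→Machine M7, Ember→Machine M4, Umbra→Machine M3, Granite→Machine M2 = 9998 ops/s.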